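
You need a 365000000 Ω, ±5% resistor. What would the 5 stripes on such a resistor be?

orange, blue, green, blue, gold

365000000 Ω = 365 × 10^6.
3 → orange
6 → blue
5 → green
Multiplier 10^6 → blue.
±5% tolerance → gold.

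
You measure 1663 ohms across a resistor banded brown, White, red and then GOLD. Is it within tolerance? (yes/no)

Brown → 1 (first significant figure)
White → 9 (second significant figure)
Red → ×10^2 multiplier
Gold → ±5% tolerance
19 × 100 = 1900 Ω
Allowed range: 1805 Ω to 1995 Ω.
1663 ohms lies outside that range.

no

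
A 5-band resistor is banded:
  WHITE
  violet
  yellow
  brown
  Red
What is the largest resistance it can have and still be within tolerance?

White → 9 (first significant figure)
Violet → 7 (second significant figure)
Yellow → 4 (third significant figure)
Brown → ×10 multiplier
Red → ±2% tolerance
974 × 10 = 9740 Ω
Largest = 9740 × (1 + 2/100) = 9934.8 Ω.

9934.8 Ω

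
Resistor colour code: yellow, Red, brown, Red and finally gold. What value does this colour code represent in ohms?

Yellow → 4 (first significant figure)
Red → 2 (second significant figure)
Brown → 1 (third significant figure)
Red → ×10^2 multiplier
421 × 100 = 42100 Ω

42100 Ω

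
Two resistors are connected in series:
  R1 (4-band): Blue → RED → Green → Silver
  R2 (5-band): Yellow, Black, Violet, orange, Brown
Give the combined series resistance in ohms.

6607000 Ω

R1: blue, red → 62; green ×10^5 → 6200000 Ω.
R2: yellow, black, violet → 407; orange ×10^3 → 407000 Ω.
Series: 6200000 + 407000 = 6607000 Ω.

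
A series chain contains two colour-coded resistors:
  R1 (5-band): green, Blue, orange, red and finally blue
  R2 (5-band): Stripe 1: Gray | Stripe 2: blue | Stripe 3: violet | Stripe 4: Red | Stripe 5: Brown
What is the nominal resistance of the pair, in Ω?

143000 Ω

R1: green, blue, orange → 563; red ×10^2 → 56300 Ω.
R2: grey, blue, violet → 867; red ×10^2 → 86700 Ω.
Series: 56300 + 86700 = 143000 Ω.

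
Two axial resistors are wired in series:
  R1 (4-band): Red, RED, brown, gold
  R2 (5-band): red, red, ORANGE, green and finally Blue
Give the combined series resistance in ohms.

22300220 Ω

R1: red, red → 22; brown ×10 → 220 Ω.
R2: red, red, orange → 223; green ×10^5 → 22300000 Ω.
Series: 220 + 22300000 = 22300220 Ω.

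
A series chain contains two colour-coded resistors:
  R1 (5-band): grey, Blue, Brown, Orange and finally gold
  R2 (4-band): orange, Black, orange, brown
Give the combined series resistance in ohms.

R1: grey, blue, brown → 861; orange ×10^3 → 861000 Ω.
R2: orange, black → 30; orange ×10^3 → 30000 Ω.
Series: 861000 + 30000 = 891000 Ω.

891000 Ω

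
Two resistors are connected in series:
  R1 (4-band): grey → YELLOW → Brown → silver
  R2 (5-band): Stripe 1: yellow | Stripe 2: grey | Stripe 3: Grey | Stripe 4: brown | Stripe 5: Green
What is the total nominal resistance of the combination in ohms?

R1: grey, yellow → 84; brown ×10 → 840 Ω.
R2: yellow, grey, grey → 488; brown ×10 → 4880 Ω.
Series: 840 + 4880 = 5720 Ω.

5720 Ω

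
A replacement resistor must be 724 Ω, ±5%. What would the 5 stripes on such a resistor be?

violet, red, yellow, black, gold

724 Ω = 724 × 10^0.
7 → violet
2 → red
4 → yellow
Multiplier 10^0 → black.
±5% tolerance → gold.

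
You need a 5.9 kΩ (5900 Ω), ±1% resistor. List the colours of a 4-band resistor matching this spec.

5900 Ω = 59 × 10^2.
5 → green
9 → white
Multiplier 10^2 → red.
±1% tolerance → brown.

green, white, red, brown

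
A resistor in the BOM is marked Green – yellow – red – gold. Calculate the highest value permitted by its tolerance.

5670 Ω

Green → 5 (first significant figure)
Yellow → 4 (second significant figure)
Red → ×10^2 multiplier
Gold → ±5% tolerance
54 × 100 = 5400 Ω
Highest = 5400 × (1 + 5/100) = 5670 Ω.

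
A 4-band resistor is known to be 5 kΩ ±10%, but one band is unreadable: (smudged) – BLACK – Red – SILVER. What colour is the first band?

5000 Ω = 50 × 10^2.
The first band gives digit 5 of the significand, and 5 is green.

green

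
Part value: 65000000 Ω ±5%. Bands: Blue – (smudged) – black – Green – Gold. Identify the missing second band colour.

green

65000000 Ω = 650 × 10^5.
The second band gives digit 5 of the significand, and 5 is green.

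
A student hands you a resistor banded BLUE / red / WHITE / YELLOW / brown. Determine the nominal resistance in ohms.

6290000 Ω

Blue → 6 (first significant figure)
Red → 2 (second significant figure)
White → 9 (third significant figure)
Yellow → ×10^4 multiplier
629 × 10000 = 6290000 Ω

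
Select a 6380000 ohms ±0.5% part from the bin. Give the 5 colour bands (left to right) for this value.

blue, orange, grey, yellow, green

6380000 Ω = 638 × 10^4.
6 → blue
3 → orange
8 → grey
Multiplier 10^4 → yellow.
±0.5% tolerance → green.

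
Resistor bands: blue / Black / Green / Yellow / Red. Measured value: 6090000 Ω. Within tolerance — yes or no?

yes

Blue → 6 (first significant figure)
Black → 0 (second significant figure)
Green → 5 (third significant figure)
Yellow → ×10^4 multiplier
Red → ±2% tolerance
605 × 10000 = 6050000 Ω
Allowed range: 5929000 Ω to 6171000 Ω.
6090000 Ω lies inside that range.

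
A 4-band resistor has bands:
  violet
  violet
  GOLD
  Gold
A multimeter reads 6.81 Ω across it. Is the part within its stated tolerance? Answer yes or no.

no

Violet → 7 (first significant figure)
Violet → 7 (second significant figure)
Gold → ×0.1 multiplier
Gold → ±5% tolerance
77 × 0.1 = 7.7 Ω
Allowed range: 7.315 Ω to 8.085 Ω.
6.81 Ω lies outside that range.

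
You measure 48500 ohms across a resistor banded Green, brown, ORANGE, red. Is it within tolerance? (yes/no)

no

Green → 5 (first significant figure)
Brown → 1 (second significant figure)
Orange → ×10^3 multiplier
Red → ±2% tolerance
51 × 1000 = 51000 Ω
Allowed range: 49980 Ω to 52020 Ω.
48500 ohms lies outside that range.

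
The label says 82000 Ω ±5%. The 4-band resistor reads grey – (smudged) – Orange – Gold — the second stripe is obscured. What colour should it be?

82000 Ω = 82 × 10^3.
The second band gives digit 2 of the significand, and 2 is red.

red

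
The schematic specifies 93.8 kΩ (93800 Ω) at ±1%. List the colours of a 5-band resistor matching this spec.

white, orange, grey, red, brown

93800 Ω = 938 × 10^2.
9 → white
3 → orange
8 → grey
Multiplier 10^2 → red.
±1% tolerance → brown.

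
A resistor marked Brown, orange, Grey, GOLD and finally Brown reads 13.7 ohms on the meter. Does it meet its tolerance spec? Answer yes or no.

Brown → 1 (first significant figure)
Orange → 3 (second significant figure)
Grey → 8 (third significant figure)
Gold → ×0.1 multiplier
Brown → ±1% tolerance
138 × 0.1 = 13.8 Ω
Allowed range: 13.662 Ω to 13.938 Ω.
13.7 ohms lies inside that range.

yes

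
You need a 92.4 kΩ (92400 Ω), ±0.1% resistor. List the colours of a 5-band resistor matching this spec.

white, red, yellow, red, violet

92400 Ω = 924 × 10^2.
9 → white
2 → red
4 → yellow
Multiplier 10^2 → red.
±0.1% tolerance → violet.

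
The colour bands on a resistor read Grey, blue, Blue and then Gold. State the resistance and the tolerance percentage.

Grey → 8 (first significant figure)
Blue → 6 (second significant figure)
Blue → ×10^6 multiplier
Gold → ±5% tolerance
86 × 1000000 = 86000000 Ω

86000000 Ω ±5%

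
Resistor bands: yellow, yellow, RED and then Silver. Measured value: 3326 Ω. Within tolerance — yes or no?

no

Yellow → 4 (first significant figure)
Yellow → 4 (second significant figure)
Red → ×10^2 multiplier
Silver → ±10% tolerance
44 × 100 = 4400 Ω
Allowed range: 3960 Ω to 4840 Ω.
3326 Ω lies outside that range.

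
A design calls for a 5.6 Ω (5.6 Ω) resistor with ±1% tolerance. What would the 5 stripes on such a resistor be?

green, blue, black, silver, brown

5.6 Ω = 560 × 10^-2.
5 → green
6 → blue
0 → black
Multiplier 10^-2 → silver.
±1% tolerance → brown.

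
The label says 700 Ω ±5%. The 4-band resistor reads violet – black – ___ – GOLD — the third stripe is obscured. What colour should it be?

brown

700 Ω = 70 × 10^1.
The third band is the multiplier, 10^1, which is brown.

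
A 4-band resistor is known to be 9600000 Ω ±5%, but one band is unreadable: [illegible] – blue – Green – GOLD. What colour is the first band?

white

9600000 Ω = 96 × 10^5.
The first band gives digit 9 of the significand, and 9 is white.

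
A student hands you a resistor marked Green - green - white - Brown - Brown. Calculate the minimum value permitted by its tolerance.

5534.1 Ω

Green → 5 (first significant figure)
Green → 5 (second significant figure)
White → 9 (third significant figure)
Brown → ×10 multiplier
Brown → ±1% tolerance
559 × 10 = 5590 Ω
Minimum = 5590 × (1 − 1/100) = 5534.1 Ω.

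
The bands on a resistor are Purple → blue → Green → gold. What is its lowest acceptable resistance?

7220000 Ω

Violet → 7 (first significant figure)
Blue → 6 (second significant figure)
Green → ×10^5 multiplier
Gold → ±5% tolerance
76 × 100000 = 7600000 Ω
Lowest = 7600000 × (1 − 5/100) = 7220000 Ω.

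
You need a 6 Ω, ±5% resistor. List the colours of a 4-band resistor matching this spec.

6 Ω = 60 × 10^-1.
6 → blue
0 → black
Multiplier 10^-1 → gold.
±5% tolerance → gold.

blue, black, gold, gold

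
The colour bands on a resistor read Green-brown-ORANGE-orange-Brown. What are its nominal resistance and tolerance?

513000 Ω ±1%

Green → 5 (first significant figure)
Brown → 1 (second significant figure)
Orange → 3 (third significant figure)
Orange → ×10^3 multiplier
Brown → ±1% tolerance
513 × 1000 = 513000 Ω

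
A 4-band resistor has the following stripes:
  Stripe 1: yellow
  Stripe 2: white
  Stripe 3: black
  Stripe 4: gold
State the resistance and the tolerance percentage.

Yellow → 4 (first significant figure)
White → 9 (second significant figure)
Black → ×1 multiplier
Gold → ±5% tolerance
49 × 1 = 49 Ω

49 Ω ±5%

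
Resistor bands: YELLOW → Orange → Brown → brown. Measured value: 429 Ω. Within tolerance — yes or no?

yes

Yellow → 4 (first significant figure)
Orange → 3 (second significant figure)
Brown → ×10 multiplier
Brown → ±1% tolerance
43 × 10 = 430 Ω
Allowed range: 425.7 Ω to 434.3 Ω.
429 Ω lies inside that range.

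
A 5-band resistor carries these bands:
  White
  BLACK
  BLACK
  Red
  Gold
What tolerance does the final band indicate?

The last band, gold, is the tolerance band.
Gold corresponds to ±5%.

±5%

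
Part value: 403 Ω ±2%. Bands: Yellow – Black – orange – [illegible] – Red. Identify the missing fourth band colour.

403 Ω = 403 × 10^0.
The fourth band is the multiplier, 10^0, which is black.

black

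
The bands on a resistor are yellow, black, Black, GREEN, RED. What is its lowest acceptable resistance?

39200000 Ω

Yellow → 4 (first significant figure)
Black → 0 (second significant figure)
Black → 0 (third significant figure)
Green → ×10^5 multiplier
Red → ±2% tolerance
400 × 100000 = 40000000 Ω
Lowest = 40000000 × (1 − 2/100) = 39200000 Ω.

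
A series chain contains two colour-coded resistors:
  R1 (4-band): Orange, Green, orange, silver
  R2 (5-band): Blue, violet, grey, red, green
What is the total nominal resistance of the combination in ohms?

102800 Ω

R1: orange, green → 35; orange ×10^3 → 35000 Ω.
R2: blue, violet, grey → 678; red ×10^2 → 67800 Ω.
Series: 35000 + 67800 = 102800 Ω.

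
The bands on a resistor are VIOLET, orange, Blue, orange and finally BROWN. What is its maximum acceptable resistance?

743360 Ω

Violet → 7 (first significant figure)
Orange → 3 (second significant figure)
Blue → 6 (third significant figure)
Orange → ×10^3 multiplier
Brown → ±1% tolerance
736 × 1000 = 736000 Ω
Maximum = 736000 × (1 + 1/100) = 743360 Ω.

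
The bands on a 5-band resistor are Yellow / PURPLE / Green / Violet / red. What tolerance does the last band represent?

The last band, red, is the tolerance band.
Red corresponds to ±2%.

±2%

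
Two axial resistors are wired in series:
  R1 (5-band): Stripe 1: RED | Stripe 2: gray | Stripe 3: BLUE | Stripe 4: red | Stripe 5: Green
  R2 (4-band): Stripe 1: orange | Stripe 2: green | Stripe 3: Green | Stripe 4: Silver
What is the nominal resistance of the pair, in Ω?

3528600 Ω

R1: red, grey, blue → 286; red ×10^2 → 28600 Ω.
R2: orange, green → 35; green ×10^5 → 3500000 Ω.
Series: 28600 + 3500000 = 3528600 Ω.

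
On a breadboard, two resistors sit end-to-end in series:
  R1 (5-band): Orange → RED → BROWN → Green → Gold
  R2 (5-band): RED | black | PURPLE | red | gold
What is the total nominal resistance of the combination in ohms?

R1: orange, red, brown → 321; green ×10^5 → 32100000 Ω.
R2: red, black, violet → 207; red ×10^2 → 20700 Ω.
Series: 32100000 + 20700 = 32120700 Ω.

32120700 Ω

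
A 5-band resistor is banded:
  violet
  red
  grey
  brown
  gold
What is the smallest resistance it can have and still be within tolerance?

Violet → 7 (first significant figure)
Red → 2 (second significant figure)
Grey → 8 (third significant figure)
Brown → ×10 multiplier
Gold → ±5% tolerance
728 × 10 = 7280 Ω
Smallest = 7280 × (1 − 5/100) = 6916 Ω.

6916 Ω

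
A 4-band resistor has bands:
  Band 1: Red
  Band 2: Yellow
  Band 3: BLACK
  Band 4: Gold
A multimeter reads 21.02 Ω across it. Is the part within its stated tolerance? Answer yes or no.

no

Red → 2 (first significant figure)
Yellow → 4 (second significant figure)
Black → ×1 multiplier
Gold → ±5% tolerance
24 × 1 = 24 Ω
Allowed range: 22.8 Ω to 25.2 Ω.
21.02 Ω lies outside that range.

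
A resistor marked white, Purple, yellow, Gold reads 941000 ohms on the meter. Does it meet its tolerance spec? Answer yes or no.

yes

White → 9 (first significant figure)
Violet → 7 (second significant figure)
Yellow → ×10^4 multiplier
Gold → ±5% tolerance
97 × 10000 = 970000 Ω
Allowed range: 921500 Ω to 1018500 Ω.
941000 ohms lies inside that range.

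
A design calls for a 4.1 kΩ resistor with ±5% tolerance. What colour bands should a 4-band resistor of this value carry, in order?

yellow, brown, red, gold

4100 Ω = 41 × 10^2.
4 → yellow
1 → brown
Multiplier 10^2 → red.
±5% tolerance → gold.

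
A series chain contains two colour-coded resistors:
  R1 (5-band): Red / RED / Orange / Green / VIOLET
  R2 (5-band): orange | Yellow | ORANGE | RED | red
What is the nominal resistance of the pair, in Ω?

22334300 Ω

R1: red, red, orange → 223; green ×10^5 → 22300000 Ω.
R2: orange, yellow, orange → 343; red ×10^2 → 34300 Ω.
Series: 22300000 + 34300 = 22334300 Ω.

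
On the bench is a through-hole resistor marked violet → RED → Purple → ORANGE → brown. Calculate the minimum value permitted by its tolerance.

Violet → 7 (first significant figure)
Red → 2 (second significant figure)
Violet → 7 (third significant figure)
Orange → ×10^3 multiplier
Brown → ±1% tolerance
727 × 1000 = 727000 Ω
Minimum = 727000 × (1 − 1/100) = 719730 Ω.

719730 Ω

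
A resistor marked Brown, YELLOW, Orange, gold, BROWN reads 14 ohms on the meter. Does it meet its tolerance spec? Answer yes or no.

no

Brown → 1 (first significant figure)
Yellow → 4 (second significant figure)
Orange → 3 (third significant figure)
Gold → ×0.1 multiplier
Brown → ±1% tolerance
143 × 0.1 = 14.3 Ω
Allowed range: 14.157 Ω to 14.443 Ω.
14 ohms lies outside that range.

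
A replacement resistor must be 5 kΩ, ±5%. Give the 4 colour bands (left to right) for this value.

green, black, red, gold

5000 Ω = 50 × 10^2.
5 → green
0 → black
Multiplier 10^2 → red.
±5% tolerance → gold.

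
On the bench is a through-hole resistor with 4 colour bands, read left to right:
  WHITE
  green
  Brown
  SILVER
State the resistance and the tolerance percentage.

White → 9 (first significant figure)
Green → 5 (second significant figure)
Brown → ×10 multiplier
Silver → ±10% tolerance
95 × 10 = 950 Ω

950 Ω ±10%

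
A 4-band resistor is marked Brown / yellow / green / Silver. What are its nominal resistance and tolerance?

Brown → 1 (first significant figure)
Yellow → 4 (second significant figure)
Green → ×10^5 multiplier
Silver → ±10% tolerance
14 × 100000 = 1400000 Ω

1400000 Ω ±10%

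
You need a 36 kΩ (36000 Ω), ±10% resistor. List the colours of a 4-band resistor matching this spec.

36000 Ω = 36 × 10^3.
3 → orange
6 → blue
Multiplier 10^3 → orange.
±10% tolerance → silver.

orange, blue, orange, silver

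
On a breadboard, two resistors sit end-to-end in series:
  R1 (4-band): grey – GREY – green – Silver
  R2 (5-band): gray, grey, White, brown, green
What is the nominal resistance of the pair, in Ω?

8808890 Ω

R1: grey, grey → 88; green ×10^5 → 8800000 Ω.
R2: grey, grey, white → 889; brown ×10 → 8890 Ω.
Series: 8800000 + 8890 = 8808890 Ω.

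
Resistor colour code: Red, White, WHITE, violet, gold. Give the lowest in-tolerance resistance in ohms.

Red → 2 (first significant figure)
White → 9 (second significant figure)
White → 9 (third significant figure)
Violet → ×10^7 multiplier
Gold → ±5% tolerance
299 × 10000000 = 2990000000 Ω
Lowest = 2990000000 × (1 − 5/100) = 2840500000 Ω.

2840500000 Ω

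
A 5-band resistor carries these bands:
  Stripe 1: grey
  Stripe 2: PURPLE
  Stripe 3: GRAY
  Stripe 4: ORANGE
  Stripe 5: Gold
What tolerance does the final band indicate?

±5%

The last band, gold, is the tolerance band.
Gold corresponds to ±5%.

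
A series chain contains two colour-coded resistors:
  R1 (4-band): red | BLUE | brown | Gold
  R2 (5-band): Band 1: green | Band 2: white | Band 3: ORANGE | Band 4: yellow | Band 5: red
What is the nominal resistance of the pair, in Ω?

5930260 Ω

R1: red, blue → 26; brown ×10 → 260 Ω.
R2: green, white, orange → 593; yellow ×10^4 → 5930000 Ω.
Series: 260 + 5930000 = 5930260 Ω.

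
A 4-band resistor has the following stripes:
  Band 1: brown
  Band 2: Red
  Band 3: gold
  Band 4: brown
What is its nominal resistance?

1.2 Ω

Brown → 1 (first significant figure)
Red → 2 (second significant figure)
Gold → ×0.1 multiplier
12 × 0.1 = 1.2 Ω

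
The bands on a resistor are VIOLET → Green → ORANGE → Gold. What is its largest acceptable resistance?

78750 Ω

Violet → 7 (first significant figure)
Green → 5 (second significant figure)
Orange → ×10^3 multiplier
Gold → ±5% tolerance
75 × 1000 = 75000 Ω
Largest = 75000 × (1 + 5/100) = 78750 Ω.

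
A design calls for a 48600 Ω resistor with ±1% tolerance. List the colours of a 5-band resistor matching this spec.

48600 Ω = 486 × 10^2.
4 → yellow
8 → grey
6 → blue
Multiplier 10^2 → red.
±1% tolerance → brown.

yellow, grey, blue, red, brown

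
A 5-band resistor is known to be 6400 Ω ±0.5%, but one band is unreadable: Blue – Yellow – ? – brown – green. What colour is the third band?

black

6400 Ω = 640 × 10^1.
The third band gives digit 0 of the significand, and 0 is black.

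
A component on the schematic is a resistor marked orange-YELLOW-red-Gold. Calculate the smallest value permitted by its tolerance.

3230 Ω

Orange → 3 (first significant figure)
Yellow → 4 (second significant figure)
Red → ×10^2 multiplier
Gold → ±5% tolerance
34 × 100 = 3400 Ω
Smallest = 3400 × (1 − 5/100) = 3230 Ω.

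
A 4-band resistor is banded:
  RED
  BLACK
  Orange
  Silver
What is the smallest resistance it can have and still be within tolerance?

18000 Ω

Red → 2 (first significant figure)
Black → 0 (second significant figure)
Orange → ×10^3 multiplier
Silver → ±10% tolerance
20 × 1000 = 20000 Ω
Smallest = 20000 × (1 − 10/100) = 18000 Ω.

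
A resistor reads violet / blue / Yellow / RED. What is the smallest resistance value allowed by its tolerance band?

Violet → 7 (first significant figure)
Blue → 6 (second significant figure)
Yellow → ×10^4 multiplier
Red → ±2% tolerance
76 × 10000 = 760000 Ω
Smallest = 760000 × (1 − 2/100) = 744800 Ω.

744800 Ω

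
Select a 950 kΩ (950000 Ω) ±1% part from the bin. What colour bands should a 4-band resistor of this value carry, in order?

white, green, yellow, brown

950000 Ω = 95 × 10^4.
9 → white
5 → green
Multiplier 10^4 → yellow.
±1% tolerance → brown.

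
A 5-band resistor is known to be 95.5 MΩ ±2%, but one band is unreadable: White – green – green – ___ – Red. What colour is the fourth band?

95500000 Ω = 955 × 10^5.
The fourth band is the multiplier, 10^5, which is green.

green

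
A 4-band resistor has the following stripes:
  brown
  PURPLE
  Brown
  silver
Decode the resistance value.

Brown → 1 (first significant figure)
Violet → 7 (second significant figure)
Brown → ×10 multiplier
17 × 10 = 170 Ω

170 Ω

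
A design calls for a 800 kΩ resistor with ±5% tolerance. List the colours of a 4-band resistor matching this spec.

grey, black, yellow, gold

800000 Ω = 80 × 10^4.
8 → grey
0 → black
Multiplier 10^4 → yellow.
±5% tolerance → gold.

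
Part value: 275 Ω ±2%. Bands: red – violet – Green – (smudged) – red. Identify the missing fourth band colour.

black

275 Ω = 275 × 10^0.
The fourth band is the multiplier, 10^0, which is black.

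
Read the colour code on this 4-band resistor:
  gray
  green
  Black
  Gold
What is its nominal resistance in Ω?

85 Ω

Grey → 8 (first significant figure)
Green → 5 (second significant figure)
Black → ×1 multiplier
85 × 1 = 85 Ω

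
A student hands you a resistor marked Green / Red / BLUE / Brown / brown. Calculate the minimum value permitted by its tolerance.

Green → 5 (first significant figure)
Red → 2 (second significant figure)
Blue → 6 (third significant figure)
Brown → ×10 multiplier
Brown → ±1% tolerance
526 × 10 = 5260 Ω
Minimum = 5260 × (1 − 1/100) = 5207.4 Ω.

5207.4 Ω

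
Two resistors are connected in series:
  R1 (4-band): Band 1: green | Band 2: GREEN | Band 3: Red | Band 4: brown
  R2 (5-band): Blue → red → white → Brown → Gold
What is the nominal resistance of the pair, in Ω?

R1: green, green → 55; red ×10^2 → 5500 Ω.
R2: blue, red, white → 629; brown ×10 → 6290 Ω.
Series: 5500 + 6290 = 11790 Ω.

11790 Ω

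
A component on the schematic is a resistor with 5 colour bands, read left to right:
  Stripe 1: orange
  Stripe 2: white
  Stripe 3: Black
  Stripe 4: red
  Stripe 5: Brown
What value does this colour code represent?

39000 Ω

Orange → 3 (first significant figure)
White → 9 (second significant figure)
Black → 0 (third significant figure)
Red → ×10^2 multiplier
390 × 100 = 39000 Ω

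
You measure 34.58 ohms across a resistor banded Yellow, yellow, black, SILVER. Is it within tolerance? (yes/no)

no

Yellow → 4 (first significant figure)
Yellow → 4 (second significant figure)
Black → ×1 multiplier
Silver → ±10% tolerance
44 × 1 = 44 Ω
Allowed range: 39.6 Ω to 48.4 Ω.
34.58 ohms lies outside that range.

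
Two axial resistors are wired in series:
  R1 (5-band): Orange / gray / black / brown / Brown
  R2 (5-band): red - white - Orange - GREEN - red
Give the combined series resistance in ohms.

R1: orange, grey, black → 380; brown ×10 → 3800 Ω.
R2: red, white, orange → 293; green ×10^5 → 29300000 Ω.
Series: 3800 + 29300000 = 29303800 Ω.

29303800 Ω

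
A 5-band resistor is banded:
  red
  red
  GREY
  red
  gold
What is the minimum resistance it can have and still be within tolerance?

Red → 2 (first significant figure)
Red → 2 (second significant figure)
Grey → 8 (third significant figure)
Red → ×10^2 multiplier
Gold → ±5% tolerance
228 × 100 = 22800 Ω
Minimum = 22800 × (1 − 5/100) = 21660 Ω.

21660 Ω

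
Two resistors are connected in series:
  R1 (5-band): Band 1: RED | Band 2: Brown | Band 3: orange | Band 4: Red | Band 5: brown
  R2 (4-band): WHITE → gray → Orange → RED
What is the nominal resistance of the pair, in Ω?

119300 Ω

R1: red, brown, orange → 213; red ×10^2 → 21300 Ω.
R2: white, grey → 98; orange ×10^3 → 98000 Ω.
Series: 21300 + 98000 = 119300 Ω.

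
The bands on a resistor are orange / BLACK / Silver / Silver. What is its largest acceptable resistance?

0.33 Ω

Orange → 3 (first significant figure)
Black → 0 (second significant figure)
Silver → ×0.01 multiplier
Silver → ±10% tolerance
30 × 0.01 = 0.3 Ω
Largest = 0.3 × (1 + 10/100) = 0.33 Ω.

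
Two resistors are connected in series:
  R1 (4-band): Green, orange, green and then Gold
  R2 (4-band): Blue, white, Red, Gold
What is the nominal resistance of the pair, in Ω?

R1: green, orange → 53; green ×10^5 → 5300000 Ω.
R2: blue, white → 69; red ×10^2 → 6900 Ω.
Series: 5300000 + 6900 = 5306900 Ω.

5306900 Ω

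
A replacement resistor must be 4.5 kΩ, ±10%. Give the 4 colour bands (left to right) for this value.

yellow, green, red, silver

4500 Ω = 45 × 10^2.
4 → yellow
5 → green
Multiplier 10^2 → red.
±10% tolerance → silver.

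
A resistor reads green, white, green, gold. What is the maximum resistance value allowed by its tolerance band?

6195000 Ω

Green → 5 (first significant figure)
White → 9 (second significant figure)
Green → ×10^5 multiplier
Gold → ±5% tolerance
59 × 100000 = 5900000 Ω
Maximum = 5900000 × (1 + 5/100) = 6195000 Ω.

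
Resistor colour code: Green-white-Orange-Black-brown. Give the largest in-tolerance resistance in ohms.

Green → 5 (first significant figure)
White → 9 (second significant figure)
Orange → 3 (third significant figure)
Black → ×1 multiplier
Brown → ±1% tolerance
593 × 1 = 593 Ω
Largest = 593 × (1 + 1/100) = 598.93 Ω.

598.93 Ω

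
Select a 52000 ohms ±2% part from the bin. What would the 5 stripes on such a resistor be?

green, red, black, red, red

52000 Ω = 520 × 10^2.
5 → green
2 → red
0 → black
Multiplier 10^2 → red.
±2% tolerance → red.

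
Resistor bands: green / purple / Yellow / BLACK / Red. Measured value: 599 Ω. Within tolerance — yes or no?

no

Green → 5 (first significant figure)
Violet → 7 (second significant figure)
Yellow → 4 (third significant figure)
Black → ×1 multiplier
Red → ±2% tolerance
574 × 1 = 574 Ω
Allowed range: 562.52 Ω to 585.48 Ω.
599 Ω lies outside that range.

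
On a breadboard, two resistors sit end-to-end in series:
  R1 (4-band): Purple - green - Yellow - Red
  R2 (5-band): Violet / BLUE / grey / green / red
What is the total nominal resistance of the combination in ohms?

R1: violet, green → 75; yellow ×10^4 → 750000 Ω.
R2: violet, blue, grey → 768; green ×10^5 → 76800000 Ω.
Series: 750000 + 76800000 = 77550000 Ω.

77550000 Ω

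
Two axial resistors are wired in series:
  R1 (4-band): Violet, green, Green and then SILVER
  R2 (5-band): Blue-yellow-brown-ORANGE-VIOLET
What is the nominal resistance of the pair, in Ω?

R1: violet, green → 75; green ×10^5 → 7500000 Ω.
R2: blue, yellow, brown → 641; orange ×10^3 → 641000 Ω.
Series: 7500000 + 641000 = 8141000 Ω.

8141000 Ω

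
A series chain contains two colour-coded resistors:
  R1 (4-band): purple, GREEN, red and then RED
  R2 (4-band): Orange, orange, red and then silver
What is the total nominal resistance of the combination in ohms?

R1: violet, green → 75; red ×10^2 → 7500 Ω.
R2: orange, orange → 33; red ×10^2 → 3300 Ω.
Series: 7500 + 3300 = 10800 Ω.

10800 Ω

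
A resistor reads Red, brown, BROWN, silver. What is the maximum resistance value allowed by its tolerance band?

Red → 2 (first significant figure)
Brown → 1 (second significant figure)
Brown → ×10 multiplier
Silver → ±10% tolerance
21 × 10 = 210 Ω
Maximum = 210 × (1 + 10/100) = 231 Ω.

231 Ω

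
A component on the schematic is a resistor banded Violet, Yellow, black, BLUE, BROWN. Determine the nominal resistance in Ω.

740000000 Ω

Violet → 7 (first significant figure)
Yellow → 4 (second significant figure)
Black → 0 (third significant figure)
Blue → ×10^6 multiplier
740 × 1000000 = 740000000 Ω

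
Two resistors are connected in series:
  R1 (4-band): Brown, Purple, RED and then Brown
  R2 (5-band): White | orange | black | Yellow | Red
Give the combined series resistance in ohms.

9301700 Ω

R1: brown, violet → 17; red ×10^2 → 1700 Ω.
R2: white, orange, black → 930; yellow ×10^4 → 9300000 Ω.
Series: 1700 + 9300000 = 9301700 Ω.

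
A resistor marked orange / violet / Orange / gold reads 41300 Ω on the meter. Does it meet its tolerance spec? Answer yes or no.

Orange → 3 (first significant figure)
Violet → 7 (second significant figure)
Orange → ×10^3 multiplier
Gold → ±5% tolerance
37 × 1000 = 37000 Ω
Allowed range: 35150 Ω to 38850 Ω.
41300 Ω lies outside that range.

no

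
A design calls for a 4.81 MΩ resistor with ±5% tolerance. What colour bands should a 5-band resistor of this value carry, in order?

yellow, grey, brown, yellow, gold

4810000 Ω = 481 × 10^4.
4 → yellow
8 → grey
1 → brown
Multiplier 10^4 → yellow.
±5% tolerance → gold.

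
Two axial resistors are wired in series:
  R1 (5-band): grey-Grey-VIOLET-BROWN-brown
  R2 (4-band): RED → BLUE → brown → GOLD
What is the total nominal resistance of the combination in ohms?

R1: grey, grey, violet → 887; brown ×10 → 8870 Ω.
R2: red, blue → 26; brown ×10 → 260 Ω.
Series: 8870 + 260 = 9130 Ω.

9130 Ω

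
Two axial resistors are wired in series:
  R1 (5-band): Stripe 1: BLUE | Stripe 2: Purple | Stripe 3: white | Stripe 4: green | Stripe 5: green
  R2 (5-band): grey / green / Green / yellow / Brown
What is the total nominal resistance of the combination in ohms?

76450000 Ω

R1: blue, violet, white → 679; green ×10^5 → 67900000 Ω.
R2: grey, green, green → 855; yellow ×10^4 → 8550000 Ω.
Series: 67900000 + 8550000 = 76450000 Ω.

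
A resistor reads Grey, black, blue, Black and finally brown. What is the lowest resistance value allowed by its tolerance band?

797.94 Ω

Grey → 8 (first significant figure)
Black → 0 (second significant figure)
Blue → 6 (third significant figure)
Black → ×1 multiplier
Brown → ±1% tolerance
806 × 1 = 806 Ω
Lowest = 806 × (1 − 1/100) = 797.94 Ω.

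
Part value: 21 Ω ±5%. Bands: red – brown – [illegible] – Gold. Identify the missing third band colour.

21 Ω = 21 × 10^0.
The third band is the multiplier, 10^0, which is black.

black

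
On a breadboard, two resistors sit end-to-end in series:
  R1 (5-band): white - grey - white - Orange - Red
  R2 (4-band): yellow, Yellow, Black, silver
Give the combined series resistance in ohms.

R1: white, grey, white → 989; orange ×10^3 → 989000 Ω.
R2: yellow, yellow → 44; black ×1 → 44 Ω.
Series: 989000 + 44 = 989044 Ω.

989044 Ω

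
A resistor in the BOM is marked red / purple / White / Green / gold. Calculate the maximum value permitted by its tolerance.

Red → 2 (first significant figure)
Violet → 7 (second significant figure)
White → 9 (third significant figure)
Green → ×10^5 multiplier
Gold → ±5% tolerance
279 × 100000 = 27900000 Ω
Maximum = 27900000 × (1 + 5/100) = 29295000 Ω.

29295000 Ω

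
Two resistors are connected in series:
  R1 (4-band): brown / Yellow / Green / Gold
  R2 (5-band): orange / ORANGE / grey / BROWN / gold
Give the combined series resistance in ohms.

1403380 Ω

R1: brown, yellow → 14; green ×10^5 → 1400000 Ω.
R2: orange, orange, grey → 338; brown ×10 → 3380 Ω.
Series: 1400000 + 3380 = 1403380 Ω.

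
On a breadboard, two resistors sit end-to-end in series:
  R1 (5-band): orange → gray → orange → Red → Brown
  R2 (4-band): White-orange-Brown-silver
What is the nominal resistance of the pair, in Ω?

R1: orange, grey, orange → 383; red ×10^2 → 38300 Ω.
R2: white, orange → 93; brown ×10 → 930 Ω.
Series: 38300 + 930 = 39230 Ω.

39230 Ω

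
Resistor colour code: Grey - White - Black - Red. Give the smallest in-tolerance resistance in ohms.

Grey → 8 (first significant figure)
White → 9 (second significant figure)
Black → ×1 multiplier
Red → ±2% tolerance
89 × 1 = 89 Ω
Smallest = 89 × (1 − 2/100) = 87.22 Ω.

87.22 Ω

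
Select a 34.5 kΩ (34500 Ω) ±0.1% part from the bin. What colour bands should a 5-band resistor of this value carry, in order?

orange, yellow, green, red, violet

34500 Ω = 345 × 10^2.
3 → orange
4 → yellow
5 → green
Multiplier 10^2 → red.
±0.1% tolerance → violet.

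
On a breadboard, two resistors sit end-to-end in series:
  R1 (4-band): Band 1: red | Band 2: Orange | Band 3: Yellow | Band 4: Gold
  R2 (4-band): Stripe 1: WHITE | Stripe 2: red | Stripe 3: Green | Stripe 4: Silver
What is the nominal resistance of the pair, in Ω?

R1: red, orange → 23; yellow ×10^4 → 230000 Ω.
R2: white, red → 92; green ×10^5 → 9200000 Ω.
Series: 230000 + 9200000 = 9430000 Ω.

9430000 Ω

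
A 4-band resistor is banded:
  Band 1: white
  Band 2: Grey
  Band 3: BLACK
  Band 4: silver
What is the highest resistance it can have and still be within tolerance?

107.8 Ω

White → 9 (first significant figure)
Grey → 8 (second significant figure)
Black → ×1 multiplier
Silver → ±10% tolerance
98 × 1 = 98 Ω
Highest = 98 × (1 + 10/100) = 107.8 Ω.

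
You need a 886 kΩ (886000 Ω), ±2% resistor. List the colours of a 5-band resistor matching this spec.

grey, grey, blue, orange, red

886000 Ω = 886 × 10^3.
8 → grey
8 → grey
6 → blue
Multiplier 10^3 → orange.
±2% tolerance → red.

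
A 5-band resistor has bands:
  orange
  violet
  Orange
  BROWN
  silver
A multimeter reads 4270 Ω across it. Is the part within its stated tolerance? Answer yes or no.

no

Orange → 3 (first significant figure)
Violet → 7 (second significant figure)
Orange → 3 (third significant figure)
Brown → ×10 multiplier
Silver → ±10% tolerance
373 × 10 = 3730 Ω
Allowed range: 3357 Ω to 4103 Ω.
4270 Ω lies outside that range.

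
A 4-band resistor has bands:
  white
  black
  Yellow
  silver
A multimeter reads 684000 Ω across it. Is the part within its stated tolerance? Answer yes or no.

no

White → 9 (first significant figure)
Black → 0 (second significant figure)
Yellow → ×10^4 multiplier
Silver → ±10% tolerance
90 × 10000 = 900000 Ω
Allowed range: 810000 Ω to 990000 Ω.
684000 Ω lies outside that range.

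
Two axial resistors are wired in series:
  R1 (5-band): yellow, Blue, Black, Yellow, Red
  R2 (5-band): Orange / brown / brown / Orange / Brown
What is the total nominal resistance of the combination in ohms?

R1: yellow, blue, black → 460; yellow ×10^4 → 4600000 Ω.
R2: orange, brown, brown → 311; orange ×10^3 → 311000 Ω.
Series: 4600000 + 311000 = 4911000 Ω.

4911000 Ω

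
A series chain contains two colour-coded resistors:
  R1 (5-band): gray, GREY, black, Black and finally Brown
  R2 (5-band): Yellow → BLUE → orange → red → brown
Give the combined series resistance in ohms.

47180 Ω

R1: grey, grey, black → 880; black ×1 → 880 Ω.
R2: yellow, blue, orange → 463; red ×10^2 → 46300 Ω.
Series: 880 + 46300 = 47180 Ω.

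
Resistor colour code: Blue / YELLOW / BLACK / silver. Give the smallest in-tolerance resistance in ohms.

57.6 Ω

Blue → 6 (first significant figure)
Yellow → 4 (second significant figure)
Black → ×1 multiplier
Silver → ±10% tolerance
64 × 1 = 64 Ω
Smallest = 64 × (1 − 10/100) = 57.6 Ω.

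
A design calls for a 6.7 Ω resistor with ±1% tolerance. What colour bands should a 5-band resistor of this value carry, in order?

blue, violet, black, silver, brown

6.7 Ω = 670 × 10^-2.
6 → blue
7 → violet
0 → black
Multiplier 10^-2 → silver.
±1% tolerance → brown.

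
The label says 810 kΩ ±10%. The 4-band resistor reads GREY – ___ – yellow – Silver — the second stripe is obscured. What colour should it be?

810000 Ω = 81 × 10^4.
The second band gives digit 1 of the significand, and 1 is brown.

brown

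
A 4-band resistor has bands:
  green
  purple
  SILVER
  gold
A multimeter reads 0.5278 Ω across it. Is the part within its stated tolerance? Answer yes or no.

no

Green → 5 (first significant figure)
Violet → 7 (second significant figure)
Silver → ×0.01 multiplier
Gold → ±5% tolerance
57 × 0.01 = 0.57 Ω
Allowed range: 0.5415 Ω to 0.5985 Ω.
0.5278 Ω lies outside that range.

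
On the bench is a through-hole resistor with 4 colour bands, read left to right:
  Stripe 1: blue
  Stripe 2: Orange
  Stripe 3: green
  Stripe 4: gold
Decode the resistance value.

Blue → 6 (first significant figure)
Orange → 3 (second significant figure)
Green → ×10^5 multiplier
63 × 100000 = 6300000 Ω

6300000 Ω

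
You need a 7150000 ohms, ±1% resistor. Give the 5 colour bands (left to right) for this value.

7150000 Ω = 715 × 10^4.
7 → violet
1 → brown
5 → green
Multiplier 10^4 → yellow.
±1% tolerance → brown.

violet, brown, green, yellow, brown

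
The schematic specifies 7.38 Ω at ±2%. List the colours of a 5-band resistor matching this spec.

violet, orange, grey, silver, red

7.38 Ω = 738 × 10^-2.
7 → violet
3 → orange
8 → grey
Multiplier 10^-2 → silver.
±2% tolerance → red.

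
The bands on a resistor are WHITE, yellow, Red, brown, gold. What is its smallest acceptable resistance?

White → 9 (first significant figure)
Yellow → 4 (second significant figure)
Red → 2 (third significant figure)
Brown → ×10 multiplier
Gold → ±5% tolerance
942 × 10 = 9420 Ω
Smallest = 9420 × (1 − 5/100) = 8949 Ω.

8949 Ω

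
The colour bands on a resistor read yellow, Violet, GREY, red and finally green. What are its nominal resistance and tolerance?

47800 Ω ±0.5%

Yellow → 4 (first significant figure)
Violet → 7 (second significant figure)
Grey → 8 (third significant figure)
Red → ×10^2 multiplier
Green → ±0.5% tolerance
478 × 100 = 47800 Ω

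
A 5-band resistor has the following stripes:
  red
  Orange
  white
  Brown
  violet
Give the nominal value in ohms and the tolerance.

2390 Ω ±0.1%

Red → 2 (first significant figure)
Orange → 3 (second significant figure)
White → 9 (third significant figure)
Brown → ×10 multiplier
Violet → ±0.1% tolerance
239 × 10 = 2390 Ω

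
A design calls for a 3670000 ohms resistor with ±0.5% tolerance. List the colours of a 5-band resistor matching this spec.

orange, blue, violet, yellow, green

3670000 Ω = 367 × 10^4.
3 → orange
6 → blue
7 → violet
Multiplier 10^4 → yellow.
±0.5% tolerance → green.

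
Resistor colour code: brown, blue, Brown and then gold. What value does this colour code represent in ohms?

160 Ω

Brown → 1 (first significant figure)
Blue → 6 (second significant figure)
Brown → ×10 multiplier
16 × 10 = 160 Ω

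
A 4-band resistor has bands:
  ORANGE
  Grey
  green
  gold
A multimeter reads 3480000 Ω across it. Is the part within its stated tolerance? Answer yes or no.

no

Orange → 3 (first significant figure)
Grey → 8 (second significant figure)
Green → ×10^5 multiplier
Gold → ±5% tolerance
38 × 100000 = 3800000 Ω
Allowed range: 3610000 Ω to 3990000 Ω.
3480000 Ω lies outside that range.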